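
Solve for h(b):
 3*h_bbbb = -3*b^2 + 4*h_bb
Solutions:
 h(b) = C1 + C2*b + C3*exp(-2*sqrt(3)*b/3) + C4*exp(2*sqrt(3)*b/3) + b^4/16 + 9*b^2/16


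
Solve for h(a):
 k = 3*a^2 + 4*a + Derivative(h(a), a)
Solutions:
 h(a) = C1 - a^3 - 2*a^2 + a*k


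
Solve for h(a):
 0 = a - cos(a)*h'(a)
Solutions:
 h(a) = C1 + Integral(a/cos(a), a)


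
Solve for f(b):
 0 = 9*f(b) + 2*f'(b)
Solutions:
 f(b) = C1*exp(-9*b/2)


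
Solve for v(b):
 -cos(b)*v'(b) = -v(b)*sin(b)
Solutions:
 v(b) = C1/cos(b)


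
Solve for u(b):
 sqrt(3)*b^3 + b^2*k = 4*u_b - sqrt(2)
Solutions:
 u(b) = C1 + sqrt(3)*b^4/16 + b^3*k/12 + sqrt(2)*b/4


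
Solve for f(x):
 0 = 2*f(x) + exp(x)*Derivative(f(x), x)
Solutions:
 f(x) = C1*exp(2*exp(-x))


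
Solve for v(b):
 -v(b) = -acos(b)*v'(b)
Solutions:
 v(b) = C1*exp(Integral(1/acos(b), b))


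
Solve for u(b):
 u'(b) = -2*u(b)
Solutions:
 u(b) = C1*exp(-2*b)


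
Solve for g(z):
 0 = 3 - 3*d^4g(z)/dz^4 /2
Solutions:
 g(z) = C1 + C2*z + C3*z^2 + C4*z^3 + z^4/12


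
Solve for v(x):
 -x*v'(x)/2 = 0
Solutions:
 v(x) = C1


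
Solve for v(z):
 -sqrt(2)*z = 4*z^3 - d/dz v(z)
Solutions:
 v(z) = C1 + z^4 + sqrt(2)*z^2/2


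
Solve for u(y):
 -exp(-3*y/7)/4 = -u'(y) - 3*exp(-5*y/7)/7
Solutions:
 u(y) = C1 - 7*exp(-3*y/7)/12 + 3*exp(-5*y/7)/5


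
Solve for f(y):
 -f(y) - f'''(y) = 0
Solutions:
 f(y) = C3*exp(-y) + (C1*sin(sqrt(3)*y/2) + C2*cos(sqrt(3)*y/2))*exp(y/2)


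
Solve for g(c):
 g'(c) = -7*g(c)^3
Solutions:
 g(c) = -sqrt(2)*sqrt(-1/(C1 - 7*c))/2
 g(c) = sqrt(2)*sqrt(-1/(C1 - 7*c))/2


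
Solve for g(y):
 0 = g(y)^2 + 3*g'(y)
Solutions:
 g(y) = 3/(C1 + y)


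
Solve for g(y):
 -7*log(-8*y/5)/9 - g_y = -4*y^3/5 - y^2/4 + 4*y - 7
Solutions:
 g(y) = C1 + y^4/5 + y^3/12 - 2*y^2 - 7*y*log(-y)/9 + 7*y*(-3*log(2) + log(5) + 10)/9


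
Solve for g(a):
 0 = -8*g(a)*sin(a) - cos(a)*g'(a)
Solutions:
 g(a) = C1*cos(a)^8


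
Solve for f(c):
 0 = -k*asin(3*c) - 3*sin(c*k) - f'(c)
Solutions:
 f(c) = C1 - k*(c*asin(3*c) + sqrt(1 - 9*c^2)/3) - 3*Piecewise((-cos(c*k)/k, Ne(k, 0)), (0, True))


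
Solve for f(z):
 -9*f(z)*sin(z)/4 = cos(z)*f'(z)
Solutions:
 f(z) = C1*cos(z)^(9/4)


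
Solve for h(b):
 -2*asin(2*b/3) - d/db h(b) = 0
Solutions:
 h(b) = C1 - 2*b*asin(2*b/3) - sqrt(9 - 4*b^2)


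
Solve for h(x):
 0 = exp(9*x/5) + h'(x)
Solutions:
 h(x) = C1 - 5*exp(9*x/5)/9


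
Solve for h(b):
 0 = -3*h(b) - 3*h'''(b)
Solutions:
 h(b) = C3*exp(-b) + (C1*sin(sqrt(3)*b/2) + C2*cos(sqrt(3)*b/2))*exp(b/2)


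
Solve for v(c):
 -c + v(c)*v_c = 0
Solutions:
 v(c) = -sqrt(C1 + c^2)
 v(c) = sqrt(C1 + c^2)


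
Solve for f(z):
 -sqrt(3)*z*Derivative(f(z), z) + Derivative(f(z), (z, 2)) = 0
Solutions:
 f(z) = C1 + C2*erfi(sqrt(2)*3^(1/4)*z/2)


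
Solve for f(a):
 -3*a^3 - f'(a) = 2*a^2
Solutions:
 f(a) = C1 - 3*a^4/4 - 2*a^3/3


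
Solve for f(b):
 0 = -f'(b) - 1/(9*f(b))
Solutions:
 f(b) = -sqrt(C1 - 2*b)/3
 f(b) = sqrt(C1 - 2*b)/3


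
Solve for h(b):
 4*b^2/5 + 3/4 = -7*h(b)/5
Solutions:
 h(b) = -4*b^2/7 - 15/28


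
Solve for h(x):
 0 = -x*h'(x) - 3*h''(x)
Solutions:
 h(x) = C1 + C2*erf(sqrt(6)*x/6)


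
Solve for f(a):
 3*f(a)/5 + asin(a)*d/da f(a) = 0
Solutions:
 f(a) = C1*exp(-3*Integral(1/asin(a), a)/5)


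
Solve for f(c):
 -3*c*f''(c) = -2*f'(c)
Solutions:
 f(c) = C1 + C2*c^(5/3)


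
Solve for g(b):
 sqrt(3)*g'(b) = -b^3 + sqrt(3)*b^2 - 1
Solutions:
 g(b) = C1 - sqrt(3)*b^4/12 + b^3/3 - sqrt(3)*b/3


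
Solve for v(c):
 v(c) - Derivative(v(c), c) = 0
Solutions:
 v(c) = C1*exp(c)


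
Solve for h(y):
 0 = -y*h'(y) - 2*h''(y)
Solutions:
 h(y) = C1 + C2*erf(y/2)


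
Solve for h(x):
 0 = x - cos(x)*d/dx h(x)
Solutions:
 h(x) = C1 + Integral(x/cos(x), x)


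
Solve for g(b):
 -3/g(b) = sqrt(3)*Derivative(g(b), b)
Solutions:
 g(b) = -sqrt(C1 - 2*sqrt(3)*b)
 g(b) = sqrt(C1 - 2*sqrt(3)*b)


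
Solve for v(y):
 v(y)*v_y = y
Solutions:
 v(y) = -sqrt(C1 + y^2)
 v(y) = sqrt(C1 + y^2)


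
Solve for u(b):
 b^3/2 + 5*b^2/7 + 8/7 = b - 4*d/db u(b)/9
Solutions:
 u(b) = C1 - 9*b^4/32 - 15*b^3/28 + 9*b^2/8 - 18*b/7


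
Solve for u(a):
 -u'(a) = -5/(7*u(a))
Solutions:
 u(a) = -sqrt(C1 + 70*a)/7
 u(a) = sqrt(C1 + 70*a)/7


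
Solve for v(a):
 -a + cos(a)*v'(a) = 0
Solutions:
 v(a) = C1 + Integral(a/cos(a), a)


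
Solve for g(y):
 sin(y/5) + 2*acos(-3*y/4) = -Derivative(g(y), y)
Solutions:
 g(y) = C1 - 2*y*acos(-3*y/4) - 2*sqrt(16 - 9*y^2)/3 + 5*cos(y/5)


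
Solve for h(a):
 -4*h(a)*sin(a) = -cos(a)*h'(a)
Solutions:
 h(a) = C1/cos(a)^4


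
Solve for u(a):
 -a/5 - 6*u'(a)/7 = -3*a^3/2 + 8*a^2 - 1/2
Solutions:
 u(a) = C1 + 7*a^4/16 - 28*a^3/9 - 7*a^2/60 + 7*a/12


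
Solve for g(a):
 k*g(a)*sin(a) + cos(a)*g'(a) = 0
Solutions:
 g(a) = C1*exp(k*log(cos(a)))


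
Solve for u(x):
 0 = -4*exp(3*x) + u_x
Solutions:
 u(x) = C1 + 4*exp(3*x)/3


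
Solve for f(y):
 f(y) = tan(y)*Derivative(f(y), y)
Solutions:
 f(y) = C1*sin(y)


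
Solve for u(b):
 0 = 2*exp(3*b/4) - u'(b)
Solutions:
 u(b) = C1 + 8*exp(3*b/4)/3


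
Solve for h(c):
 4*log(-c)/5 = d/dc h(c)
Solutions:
 h(c) = C1 + 4*c*log(-c)/5 - 4*c/5


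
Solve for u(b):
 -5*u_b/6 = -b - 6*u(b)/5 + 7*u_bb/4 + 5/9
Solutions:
 u(b) = C1*exp(b*(-25 + sqrt(8185))/105) + C2*exp(-b*(25 + sqrt(8185))/105) - 5*b/6 - 25/216


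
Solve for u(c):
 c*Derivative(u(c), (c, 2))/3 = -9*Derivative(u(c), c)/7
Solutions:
 u(c) = C1 + C2/c^(20/7)


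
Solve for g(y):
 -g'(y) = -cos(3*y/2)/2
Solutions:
 g(y) = C1 + sin(3*y/2)/3


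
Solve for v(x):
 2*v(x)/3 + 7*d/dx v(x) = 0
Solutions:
 v(x) = C1*exp(-2*x/21)


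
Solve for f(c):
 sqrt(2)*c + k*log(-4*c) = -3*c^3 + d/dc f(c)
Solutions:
 f(c) = C1 + 3*c^4/4 + sqrt(2)*c^2/2 + c*k*log(-c) + c*k*(-1 + 2*log(2))


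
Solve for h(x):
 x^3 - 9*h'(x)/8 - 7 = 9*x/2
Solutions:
 h(x) = C1 + 2*x^4/9 - 2*x^2 - 56*x/9


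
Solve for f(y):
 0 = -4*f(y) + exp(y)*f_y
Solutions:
 f(y) = C1*exp(-4*exp(-y))


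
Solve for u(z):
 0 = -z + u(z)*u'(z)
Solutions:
 u(z) = -sqrt(C1 + z^2)
 u(z) = sqrt(C1 + z^2)


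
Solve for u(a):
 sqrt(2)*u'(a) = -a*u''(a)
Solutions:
 u(a) = C1 + C2*a^(1 - sqrt(2))


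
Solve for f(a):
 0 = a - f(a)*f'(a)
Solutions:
 f(a) = -sqrt(C1 + a^2)
 f(a) = sqrt(C1 + a^2)


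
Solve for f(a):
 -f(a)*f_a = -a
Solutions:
 f(a) = -sqrt(C1 + a^2)
 f(a) = sqrt(C1 + a^2)


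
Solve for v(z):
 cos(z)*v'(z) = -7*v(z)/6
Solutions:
 v(z) = C1*(sin(z) - 1)^(7/12)/(sin(z) + 1)^(7/12)


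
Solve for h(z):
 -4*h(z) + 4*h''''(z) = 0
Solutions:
 h(z) = C1*exp(-z) + C2*exp(z) + C3*sin(z) + C4*cos(z)


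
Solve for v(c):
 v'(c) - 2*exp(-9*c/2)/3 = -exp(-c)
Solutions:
 v(c) = C1 + exp(-c) - 4*exp(-9*c/2)/27


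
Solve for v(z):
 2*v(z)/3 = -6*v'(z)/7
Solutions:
 v(z) = C1*exp(-7*z/9)


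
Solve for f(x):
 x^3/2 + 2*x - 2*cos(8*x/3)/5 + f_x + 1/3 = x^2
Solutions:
 f(x) = C1 - x^4/8 + x^3/3 - x^2 - x/3 + 3*sin(8*x/3)/20


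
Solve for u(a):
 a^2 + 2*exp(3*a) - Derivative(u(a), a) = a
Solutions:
 u(a) = C1 + a^3/3 - a^2/2 + 2*exp(3*a)/3


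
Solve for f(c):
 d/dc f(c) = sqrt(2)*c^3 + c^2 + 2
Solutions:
 f(c) = C1 + sqrt(2)*c^4/4 + c^3/3 + 2*c


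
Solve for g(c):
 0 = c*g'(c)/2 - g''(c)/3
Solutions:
 g(c) = C1 + C2*erfi(sqrt(3)*c/2)


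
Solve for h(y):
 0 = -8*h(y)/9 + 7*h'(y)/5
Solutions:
 h(y) = C1*exp(40*y/63)


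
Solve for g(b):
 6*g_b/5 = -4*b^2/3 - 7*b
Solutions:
 g(b) = C1 - 10*b^3/27 - 35*b^2/12


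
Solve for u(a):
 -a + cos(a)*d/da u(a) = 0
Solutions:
 u(a) = C1 + Integral(a/cos(a), a)


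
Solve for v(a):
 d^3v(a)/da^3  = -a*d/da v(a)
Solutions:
 v(a) = C1 + Integral(C2*airyai(-a) + C3*airybi(-a), a)


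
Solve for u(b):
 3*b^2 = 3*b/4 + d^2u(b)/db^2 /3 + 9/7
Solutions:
 u(b) = C1 + C2*b + 3*b^4/4 - 3*b^3/8 - 27*b^2/14


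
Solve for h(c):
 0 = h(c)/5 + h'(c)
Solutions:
 h(c) = C1*exp(-c/5)


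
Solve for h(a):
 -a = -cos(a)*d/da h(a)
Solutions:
 h(a) = C1 + Integral(a/cos(a), a)


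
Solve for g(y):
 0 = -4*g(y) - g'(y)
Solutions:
 g(y) = C1*exp(-4*y)


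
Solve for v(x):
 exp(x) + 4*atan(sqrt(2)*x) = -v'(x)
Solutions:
 v(x) = C1 - 4*x*atan(sqrt(2)*x) - exp(x) + sqrt(2)*log(2*x^2 + 1)


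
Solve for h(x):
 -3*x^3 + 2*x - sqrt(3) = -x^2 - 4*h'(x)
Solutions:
 h(x) = C1 + 3*x^4/16 - x^3/12 - x^2/4 + sqrt(3)*x/4


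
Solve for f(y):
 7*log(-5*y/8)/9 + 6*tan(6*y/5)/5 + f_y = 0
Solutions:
 f(y) = C1 - 7*y*log(-y)/9 - 7*y*log(5)/9 + 7*y/9 + 7*y*log(2)/3 + log(cos(6*y/5))


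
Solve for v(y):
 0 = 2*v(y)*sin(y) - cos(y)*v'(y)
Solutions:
 v(y) = C1/cos(y)^2


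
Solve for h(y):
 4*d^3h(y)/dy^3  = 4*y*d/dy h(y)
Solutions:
 h(y) = C1 + Integral(C2*airyai(y) + C3*airybi(y), y)


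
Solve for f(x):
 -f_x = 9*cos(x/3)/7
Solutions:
 f(x) = C1 - 27*sin(x/3)/7


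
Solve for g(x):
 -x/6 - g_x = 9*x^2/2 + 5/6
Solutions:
 g(x) = C1 - 3*x^3/2 - x^2/12 - 5*x/6


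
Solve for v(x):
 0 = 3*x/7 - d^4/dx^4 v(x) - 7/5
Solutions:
 v(x) = C1 + C2*x + C3*x^2 + C4*x^3 + x^5/280 - 7*x^4/120


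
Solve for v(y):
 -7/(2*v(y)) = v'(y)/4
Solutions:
 v(y) = -sqrt(C1 - 28*y)
 v(y) = sqrt(C1 - 28*y)


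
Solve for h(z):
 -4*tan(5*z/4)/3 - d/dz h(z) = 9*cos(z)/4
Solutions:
 h(z) = C1 + 16*log(cos(5*z/4))/15 - 9*sin(z)/4


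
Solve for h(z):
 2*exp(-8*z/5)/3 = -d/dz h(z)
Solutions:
 h(z) = C1 + 5*exp(-8*z/5)/12


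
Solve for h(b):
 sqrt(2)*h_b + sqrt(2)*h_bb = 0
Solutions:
 h(b) = C1 + C2*exp(-b)


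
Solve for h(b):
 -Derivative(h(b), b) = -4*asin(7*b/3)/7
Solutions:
 h(b) = C1 + 4*b*asin(7*b/3)/7 + 4*sqrt(9 - 49*b^2)/49


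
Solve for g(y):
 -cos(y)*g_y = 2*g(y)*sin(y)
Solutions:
 g(y) = C1*cos(y)^2


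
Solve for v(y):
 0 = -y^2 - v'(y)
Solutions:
 v(y) = C1 - y^3/3


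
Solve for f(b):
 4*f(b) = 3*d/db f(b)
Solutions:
 f(b) = C1*exp(4*b/3)


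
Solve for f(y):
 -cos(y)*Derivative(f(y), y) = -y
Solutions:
 f(y) = C1 + Integral(y/cos(y), y)


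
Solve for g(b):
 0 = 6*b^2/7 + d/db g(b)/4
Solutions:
 g(b) = C1 - 8*b^3/7


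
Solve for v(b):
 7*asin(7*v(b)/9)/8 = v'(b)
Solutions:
 Integral(1/asin(7*_y/9), (_y, v(b))) = C1 + 7*b/8


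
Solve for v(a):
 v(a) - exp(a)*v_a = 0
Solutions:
 v(a) = C1*exp(-exp(-a))


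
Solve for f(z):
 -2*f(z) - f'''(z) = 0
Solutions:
 f(z) = C3*exp(-2^(1/3)*z) + (C1*sin(2^(1/3)*sqrt(3)*z/2) + C2*cos(2^(1/3)*sqrt(3)*z/2))*exp(2^(1/3)*z/2)


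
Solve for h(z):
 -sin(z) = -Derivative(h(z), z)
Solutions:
 h(z) = C1 - cos(z)


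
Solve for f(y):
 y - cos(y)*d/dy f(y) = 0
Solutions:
 f(y) = C1 + Integral(y/cos(y), y)


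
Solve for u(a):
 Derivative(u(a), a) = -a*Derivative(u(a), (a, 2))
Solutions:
 u(a) = C1 + C2*log(a)


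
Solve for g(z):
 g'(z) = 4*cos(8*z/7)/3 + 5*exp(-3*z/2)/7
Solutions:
 g(z) = C1 + 7*sin(8*z/7)/6 - 10*exp(-3*z/2)/21


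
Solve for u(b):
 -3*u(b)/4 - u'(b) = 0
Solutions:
 u(b) = C1*exp(-3*b/4)


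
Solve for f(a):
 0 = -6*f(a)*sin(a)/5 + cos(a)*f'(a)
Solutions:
 f(a) = C1/cos(a)^(6/5)


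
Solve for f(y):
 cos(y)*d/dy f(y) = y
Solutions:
 f(y) = C1 + Integral(y/cos(y), y)


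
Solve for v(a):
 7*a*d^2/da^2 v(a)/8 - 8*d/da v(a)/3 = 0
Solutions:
 v(a) = C1 + C2*a^(85/21)


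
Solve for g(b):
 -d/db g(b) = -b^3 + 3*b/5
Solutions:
 g(b) = C1 + b^4/4 - 3*b^2/10


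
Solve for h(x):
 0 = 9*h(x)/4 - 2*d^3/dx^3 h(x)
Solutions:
 h(x) = C3*exp(3^(2/3)*x/2) + (C1*sin(3*3^(1/6)*x/4) + C2*cos(3*3^(1/6)*x/4))*exp(-3^(2/3)*x/4)


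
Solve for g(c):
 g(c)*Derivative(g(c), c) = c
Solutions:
 g(c) = -sqrt(C1 + c^2)
 g(c) = sqrt(C1 + c^2)


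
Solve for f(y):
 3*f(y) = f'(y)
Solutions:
 f(y) = C1*exp(3*y)


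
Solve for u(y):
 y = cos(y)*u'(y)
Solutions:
 u(y) = C1 + Integral(y/cos(y), y)


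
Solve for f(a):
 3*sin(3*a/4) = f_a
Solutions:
 f(a) = C1 - 4*cos(3*a/4)


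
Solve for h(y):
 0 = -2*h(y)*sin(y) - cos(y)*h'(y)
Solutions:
 h(y) = C1*cos(y)^2


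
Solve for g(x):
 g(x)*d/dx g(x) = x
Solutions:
 g(x) = -sqrt(C1 + x^2)
 g(x) = sqrt(C1 + x^2)


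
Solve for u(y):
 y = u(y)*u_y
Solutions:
 u(y) = -sqrt(C1 + y^2)
 u(y) = sqrt(C1 + y^2)


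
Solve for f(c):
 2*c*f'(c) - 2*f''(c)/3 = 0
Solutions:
 f(c) = C1 + C2*erfi(sqrt(6)*c/2)


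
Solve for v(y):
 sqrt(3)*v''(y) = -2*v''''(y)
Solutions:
 v(y) = C1 + C2*y + C3*sin(sqrt(2)*3^(1/4)*y/2) + C4*cos(sqrt(2)*3^(1/4)*y/2)


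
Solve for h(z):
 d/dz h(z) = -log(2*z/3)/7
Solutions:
 h(z) = C1 - z*log(z)/7 - z*log(2)/7 + z/7 + z*log(3)/7


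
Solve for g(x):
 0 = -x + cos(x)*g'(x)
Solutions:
 g(x) = C1 + Integral(x/cos(x), x)


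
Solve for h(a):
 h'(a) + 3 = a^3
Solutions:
 h(a) = C1 + a^4/4 - 3*a


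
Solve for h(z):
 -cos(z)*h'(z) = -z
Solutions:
 h(z) = C1 + Integral(z/cos(z), z)


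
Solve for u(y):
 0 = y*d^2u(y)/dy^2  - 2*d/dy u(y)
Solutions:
 u(y) = C1 + C2*y^3


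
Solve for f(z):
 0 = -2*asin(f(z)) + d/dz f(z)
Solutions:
 Integral(1/asin(_y), (_y, f(z))) = C1 + 2*z


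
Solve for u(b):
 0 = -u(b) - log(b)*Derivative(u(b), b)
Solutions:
 u(b) = C1*exp(-li(b))


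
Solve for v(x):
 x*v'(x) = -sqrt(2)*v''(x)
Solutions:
 v(x) = C1 + C2*erf(2^(1/4)*x/2)


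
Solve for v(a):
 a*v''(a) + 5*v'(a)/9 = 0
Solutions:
 v(a) = C1 + C2*a^(4/9)


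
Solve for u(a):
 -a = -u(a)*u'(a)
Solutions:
 u(a) = -sqrt(C1 + a^2)
 u(a) = sqrt(C1 + a^2)


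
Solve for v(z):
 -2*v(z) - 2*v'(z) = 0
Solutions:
 v(z) = C1*exp(-z)


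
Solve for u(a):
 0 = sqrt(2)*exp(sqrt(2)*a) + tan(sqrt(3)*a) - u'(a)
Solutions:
 u(a) = C1 + exp(sqrt(2)*a) - sqrt(3)*log(cos(sqrt(3)*a))/3


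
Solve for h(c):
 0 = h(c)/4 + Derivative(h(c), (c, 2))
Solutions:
 h(c) = C1*sin(c/2) + C2*cos(c/2)


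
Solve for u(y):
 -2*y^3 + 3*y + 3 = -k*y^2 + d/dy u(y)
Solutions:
 u(y) = C1 + k*y^3/3 - y^4/2 + 3*y^2/2 + 3*y


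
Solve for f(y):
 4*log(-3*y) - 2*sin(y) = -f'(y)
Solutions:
 f(y) = C1 - 4*y*log(-y) - 4*y*log(3) + 4*y - 2*cos(y)


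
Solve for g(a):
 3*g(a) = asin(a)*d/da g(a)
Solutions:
 g(a) = C1*exp(3*Integral(1/asin(a), a))


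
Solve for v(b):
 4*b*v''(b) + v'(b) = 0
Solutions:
 v(b) = C1 + C2*b^(3/4)


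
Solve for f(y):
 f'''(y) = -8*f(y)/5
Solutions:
 f(y) = C3*exp(-2*5^(2/3)*y/5) + (C1*sin(sqrt(3)*5^(2/3)*y/5) + C2*cos(sqrt(3)*5^(2/3)*y/5))*exp(5^(2/3)*y/5)


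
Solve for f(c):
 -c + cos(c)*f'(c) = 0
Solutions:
 f(c) = C1 + Integral(c/cos(c), c)


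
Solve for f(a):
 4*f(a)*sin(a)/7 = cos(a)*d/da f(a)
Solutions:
 f(a) = C1/cos(a)^(4/7)


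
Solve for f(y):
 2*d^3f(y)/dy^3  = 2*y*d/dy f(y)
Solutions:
 f(y) = C1 + Integral(C2*airyai(y) + C3*airybi(y), y)


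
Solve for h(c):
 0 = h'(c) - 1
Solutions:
 h(c) = C1 + c


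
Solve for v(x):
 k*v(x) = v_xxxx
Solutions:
 v(x) = C1*exp(-k^(1/4)*x) + C2*exp(k^(1/4)*x) + C3*exp(-I*k^(1/4)*x) + C4*exp(I*k^(1/4)*x)


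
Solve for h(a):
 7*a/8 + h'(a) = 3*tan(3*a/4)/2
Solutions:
 h(a) = C1 - 7*a^2/16 - 2*log(cos(3*a/4))


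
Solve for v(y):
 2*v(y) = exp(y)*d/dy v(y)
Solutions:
 v(y) = C1*exp(-2*exp(-y))


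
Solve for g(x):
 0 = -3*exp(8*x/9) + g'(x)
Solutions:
 g(x) = C1 + 27*exp(8*x/9)/8


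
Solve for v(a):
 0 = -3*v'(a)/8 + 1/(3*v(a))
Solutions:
 v(a) = -sqrt(C1 + 16*a)/3
 v(a) = sqrt(C1 + 16*a)/3


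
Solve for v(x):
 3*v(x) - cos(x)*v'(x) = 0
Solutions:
 v(x) = C1*(sin(x) + 1)^(3/2)/(sin(x) - 1)^(3/2)


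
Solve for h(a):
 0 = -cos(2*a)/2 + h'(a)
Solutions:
 h(a) = C1 + sin(2*a)/4


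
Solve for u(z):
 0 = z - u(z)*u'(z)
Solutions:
 u(z) = -sqrt(C1 + z^2)
 u(z) = sqrt(C1 + z^2)


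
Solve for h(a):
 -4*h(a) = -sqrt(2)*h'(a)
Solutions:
 h(a) = C1*exp(2*sqrt(2)*a)


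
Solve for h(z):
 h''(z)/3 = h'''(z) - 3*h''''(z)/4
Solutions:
 h(z) = C1 + C4*exp(2*z/3) + z*(C2 + C3*exp(z)^(2/3))


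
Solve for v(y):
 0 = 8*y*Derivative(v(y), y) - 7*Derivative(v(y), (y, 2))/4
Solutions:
 v(y) = C1 + C2*erfi(4*sqrt(7)*y/7)


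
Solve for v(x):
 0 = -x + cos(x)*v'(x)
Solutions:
 v(x) = C1 + Integral(x/cos(x), x)


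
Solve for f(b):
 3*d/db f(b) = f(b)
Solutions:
 f(b) = C1*exp(b/3)


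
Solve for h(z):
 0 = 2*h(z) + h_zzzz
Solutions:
 h(z) = (C1*sin(2^(3/4)*z/2) + C2*cos(2^(3/4)*z/2))*exp(-2^(3/4)*z/2) + (C3*sin(2^(3/4)*z/2) + C4*cos(2^(3/4)*z/2))*exp(2^(3/4)*z/2)


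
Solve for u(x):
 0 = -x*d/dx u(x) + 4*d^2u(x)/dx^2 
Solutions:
 u(x) = C1 + C2*erfi(sqrt(2)*x/4)


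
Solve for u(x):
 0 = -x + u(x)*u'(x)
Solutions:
 u(x) = -sqrt(C1 + x^2)
 u(x) = sqrt(C1 + x^2)


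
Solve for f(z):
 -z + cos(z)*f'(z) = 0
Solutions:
 f(z) = C1 + Integral(z/cos(z), z)


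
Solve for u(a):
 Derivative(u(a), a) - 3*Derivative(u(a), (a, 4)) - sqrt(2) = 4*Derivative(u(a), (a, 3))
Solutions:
 u(a) = C1 + C2*exp(-a) + C3*exp(a*(-1 + sqrt(13))/6) + C4*exp(-a*(1 + sqrt(13))/6) + sqrt(2)*a


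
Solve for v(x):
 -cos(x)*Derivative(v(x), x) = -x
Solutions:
 v(x) = C1 + Integral(x/cos(x), x)


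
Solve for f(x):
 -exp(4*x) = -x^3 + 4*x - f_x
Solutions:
 f(x) = C1 - x^4/4 + 2*x^2 + exp(4*x)/4


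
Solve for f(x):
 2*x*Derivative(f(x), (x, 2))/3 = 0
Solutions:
 f(x) = C1 + C2*x


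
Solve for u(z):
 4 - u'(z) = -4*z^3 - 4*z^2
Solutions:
 u(z) = C1 + z^4 + 4*z^3/3 + 4*z


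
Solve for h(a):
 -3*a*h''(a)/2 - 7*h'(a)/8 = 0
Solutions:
 h(a) = C1 + C2*a^(5/12)


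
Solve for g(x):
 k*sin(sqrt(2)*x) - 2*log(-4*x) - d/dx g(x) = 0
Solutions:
 g(x) = C1 - sqrt(2)*k*cos(sqrt(2)*x)/2 - 2*x*log(-x) - 4*x*log(2) + 2*x


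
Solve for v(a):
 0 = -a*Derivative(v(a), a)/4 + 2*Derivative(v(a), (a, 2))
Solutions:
 v(a) = C1 + C2*erfi(a/4)


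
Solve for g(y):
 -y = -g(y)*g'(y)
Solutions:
 g(y) = -sqrt(C1 + y^2)
 g(y) = sqrt(C1 + y^2)


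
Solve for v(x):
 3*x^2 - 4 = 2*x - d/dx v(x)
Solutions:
 v(x) = C1 - x^3 + x^2 + 4*x


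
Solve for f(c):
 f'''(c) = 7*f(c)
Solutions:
 f(c) = C3*exp(7^(1/3)*c) + (C1*sin(sqrt(3)*7^(1/3)*c/2) + C2*cos(sqrt(3)*7^(1/3)*c/2))*exp(-7^(1/3)*c/2)


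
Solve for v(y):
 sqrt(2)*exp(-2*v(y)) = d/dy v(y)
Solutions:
 v(y) = log(-sqrt(C1 + 2*sqrt(2)*y))
 v(y) = log(C1 + 2*sqrt(2)*y)/2


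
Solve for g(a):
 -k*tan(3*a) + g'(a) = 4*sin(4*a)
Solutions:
 g(a) = C1 - k*log(cos(3*a))/3 - cos(4*a)


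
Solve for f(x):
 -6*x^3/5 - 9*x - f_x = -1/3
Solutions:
 f(x) = C1 - 3*x^4/10 - 9*x^2/2 + x/3


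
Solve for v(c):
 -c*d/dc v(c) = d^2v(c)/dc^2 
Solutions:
 v(c) = C1 + C2*erf(sqrt(2)*c/2)


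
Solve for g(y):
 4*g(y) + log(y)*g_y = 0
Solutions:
 g(y) = C1*exp(-4*li(y))


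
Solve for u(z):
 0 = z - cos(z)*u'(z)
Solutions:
 u(z) = C1 + Integral(z/cos(z), z)


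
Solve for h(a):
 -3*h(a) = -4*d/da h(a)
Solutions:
 h(a) = C1*exp(3*a/4)


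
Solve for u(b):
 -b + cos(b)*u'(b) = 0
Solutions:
 u(b) = C1 + Integral(b/cos(b), b)


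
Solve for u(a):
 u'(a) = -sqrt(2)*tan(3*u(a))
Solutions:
 u(a) = -asin(C1*exp(-3*sqrt(2)*a))/3 + pi/3
 u(a) = asin(C1*exp(-3*sqrt(2)*a))/3


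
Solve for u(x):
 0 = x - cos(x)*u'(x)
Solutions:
 u(x) = C1 + Integral(x/cos(x), x)


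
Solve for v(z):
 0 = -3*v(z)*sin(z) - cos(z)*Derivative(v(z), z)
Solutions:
 v(z) = C1*cos(z)^3


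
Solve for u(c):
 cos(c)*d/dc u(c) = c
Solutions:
 u(c) = C1 + Integral(c/cos(c), c)


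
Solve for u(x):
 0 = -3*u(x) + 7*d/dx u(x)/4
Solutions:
 u(x) = C1*exp(12*x/7)


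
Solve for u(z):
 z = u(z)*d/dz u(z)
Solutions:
 u(z) = -sqrt(C1 + z^2)
 u(z) = sqrt(C1 + z^2)


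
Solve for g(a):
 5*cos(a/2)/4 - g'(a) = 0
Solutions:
 g(a) = C1 + 5*sin(a/2)/2


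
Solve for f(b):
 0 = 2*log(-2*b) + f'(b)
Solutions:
 f(b) = C1 - 2*b*log(-b) + 2*b*(1 - log(2))


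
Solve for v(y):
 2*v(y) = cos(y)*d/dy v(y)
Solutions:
 v(y) = C1*(sin(y) + 1)/(sin(y) - 1)


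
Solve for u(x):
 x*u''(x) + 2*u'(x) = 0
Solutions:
 u(x) = C1 + C2/x


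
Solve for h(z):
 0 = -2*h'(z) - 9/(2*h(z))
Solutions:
 h(z) = -sqrt(C1 - 18*z)/2
 h(z) = sqrt(C1 - 18*z)/2


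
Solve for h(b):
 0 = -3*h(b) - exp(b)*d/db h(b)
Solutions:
 h(b) = C1*exp(3*exp(-b))


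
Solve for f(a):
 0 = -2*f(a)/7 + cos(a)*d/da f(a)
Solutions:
 f(a) = C1*(sin(a) + 1)^(1/7)/(sin(a) - 1)^(1/7)


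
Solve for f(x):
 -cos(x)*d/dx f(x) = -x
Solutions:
 f(x) = C1 + Integral(x/cos(x), x)


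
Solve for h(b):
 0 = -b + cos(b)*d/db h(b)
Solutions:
 h(b) = C1 + Integral(b/cos(b), b)


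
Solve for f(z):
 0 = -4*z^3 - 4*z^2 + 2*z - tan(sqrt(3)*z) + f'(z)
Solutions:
 f(z) = C1 + z^4 + 4*z^3/3 - z^2 - sqrt(3)*log(cos(sqrt(3)*z))/3


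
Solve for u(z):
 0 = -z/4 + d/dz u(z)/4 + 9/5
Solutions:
 u(z) = C1 + z^2/2 - 36*z/5


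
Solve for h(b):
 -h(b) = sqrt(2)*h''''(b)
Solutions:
 h(b) = (C1*sin(2^(3/8)*b/2) + C2*cos(2^(3/8)*b/2))*exp(-2^(3/8)*b/2) + (C3*sin(2^(3/8)*b/2) + C4*cos(2^(3/8)*b/2))*exp(2^(3/8)*b/2)


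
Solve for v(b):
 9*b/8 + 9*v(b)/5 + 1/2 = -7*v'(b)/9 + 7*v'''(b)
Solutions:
 v(b) = C1*exp(-b*(70*630^(1/3)/(sqrt(4768269) + 2187)^(1/3) + 14700^(1/3)*(sqrt(4768269) + 2187)^(1/3))/1260)*sin(3^(1/6)*70^(1/3)*b*(-3^(2/3)*70^(1/3)*(sqrt(4768269) + 2187)^(1/3) + 210/(sqrt(4768269) + 2187)^(1/3))/1260) + C2*exp(-b*(70*630^(1/3)/(sqrt(4768269) + 2187)^(1/3) + 14700^(1/3)*(sqrt(4768269) + 2187)^(1/3))/1260)*cos(3^(1/6)*70^(1/3)*b*(-3^(2/3)*70^(1/3)*(sqrt(4768269) + 2187)^(1/3) + 210/(sqrt(4768269) + 2187)^(1/3))/1260) + C3*exp(b*(70*630^(1/3)/(sqrt(4768269) + 2187)^(1/3) + 14700^(1/3)*(sqrt(4768269) + 2187)^(1/3))/630) - 5*b/8 - 5/648


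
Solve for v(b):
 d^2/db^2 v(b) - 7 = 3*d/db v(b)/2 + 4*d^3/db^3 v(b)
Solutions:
 v(b) = C1 - 14*b/3 + (C2*sin(sqrt(23)*b/8) + C3*cos(sqrt(23)*b/8))*exp(b/8)


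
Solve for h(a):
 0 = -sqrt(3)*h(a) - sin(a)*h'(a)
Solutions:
 h(a) = C1*(cos(a) + 1)^(sqrt(3)/2)/(cos(a) - 1)^(sqrt(3)/2)


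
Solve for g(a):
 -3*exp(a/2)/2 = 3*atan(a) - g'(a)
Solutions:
 g(a) = C1 + 3*a*atan(a) + 3*exp(a/2) - 3*log(a^2 + 1)/2


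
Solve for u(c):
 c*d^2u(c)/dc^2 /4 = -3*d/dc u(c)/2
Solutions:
 u(c) = C1 + C2/c^5


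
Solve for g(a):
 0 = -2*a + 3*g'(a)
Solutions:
 g(a) = C1 + a^2/3


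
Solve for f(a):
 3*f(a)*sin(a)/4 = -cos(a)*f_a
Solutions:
 f(a) = C1*cos(a)^(3/4)


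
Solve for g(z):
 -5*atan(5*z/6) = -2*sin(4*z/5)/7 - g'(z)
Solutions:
 g(z) = C1 + 5*z*atan(5*z/6) - 3*log(25*z^2 + 36) + 5*cos(4*z/5)/14


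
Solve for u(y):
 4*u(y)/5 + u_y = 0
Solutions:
 u(y) = C1*exp(-4*y/5)


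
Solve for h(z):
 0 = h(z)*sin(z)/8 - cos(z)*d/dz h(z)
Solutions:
 h(z) = C1/cos(z)^(1/8)


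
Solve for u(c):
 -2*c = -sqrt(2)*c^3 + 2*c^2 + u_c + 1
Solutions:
 u(c) = C1 + sqrt(2)*c^4/4 - 2*c^3/3 - c^2 - c


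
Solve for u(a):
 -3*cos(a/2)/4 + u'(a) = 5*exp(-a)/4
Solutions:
 u(a) = C1 + 3*sin(a/2)/2 - 5*exp(-a)/4


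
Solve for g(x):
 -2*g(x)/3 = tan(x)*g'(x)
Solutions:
 g(x) = C1/sin(x)^(2/3)


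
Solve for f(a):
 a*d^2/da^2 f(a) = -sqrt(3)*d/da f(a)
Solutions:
 f(a) = C1 + C2*a^(1 - sqrt(3))


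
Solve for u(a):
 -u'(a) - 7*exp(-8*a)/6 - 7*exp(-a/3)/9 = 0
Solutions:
 u(a) = C1 + 7*exp(-8*a)/48 + 7*exp(-a/3)/3


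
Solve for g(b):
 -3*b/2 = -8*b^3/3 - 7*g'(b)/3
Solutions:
 g(b) = C1 - 2*b^4/7 + 9*b^2/28


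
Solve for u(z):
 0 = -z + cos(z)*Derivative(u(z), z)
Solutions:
 u(z) = C1 + Integral(z/cos(z), z)


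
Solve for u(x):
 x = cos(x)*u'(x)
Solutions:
 u(x) = C1 + Integral(x/cos(x), x)


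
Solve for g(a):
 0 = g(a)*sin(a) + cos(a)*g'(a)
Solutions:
 g(a) = C1*cos(a)


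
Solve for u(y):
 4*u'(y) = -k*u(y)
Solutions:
 u(y) = C1*exp(-k*y/4)


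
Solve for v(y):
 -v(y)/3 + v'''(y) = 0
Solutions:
 v(y) = C3*exp(3^(2/3)*y/3) + (C1*sin(3^(1/6)*y/2) + C2*cos(3^(1/6)*y/2))*exp(-3^(2/3)*y/6)


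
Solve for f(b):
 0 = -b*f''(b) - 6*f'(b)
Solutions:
 f(b) = C1 + C2/b^5


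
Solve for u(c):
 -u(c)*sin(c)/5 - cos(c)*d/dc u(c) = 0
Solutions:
 u(c) = C1*cos(c)^(1/5)


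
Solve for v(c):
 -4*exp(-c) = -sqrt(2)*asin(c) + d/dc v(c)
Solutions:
 v(c) = C1 + sqrt(2)*c*asin(c) + sqrt(2)*sqrt(1 - c^2) + 4*exp(-c)


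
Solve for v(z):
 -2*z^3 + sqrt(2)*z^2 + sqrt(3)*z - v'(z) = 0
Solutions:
 v(z) = C1 - z^4/2 + sqrt(2)*z^3/3 + sqrt(3)*z^2/2


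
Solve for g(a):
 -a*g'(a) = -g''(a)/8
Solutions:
 g(a) = C1 + C2*erfi(2*a)


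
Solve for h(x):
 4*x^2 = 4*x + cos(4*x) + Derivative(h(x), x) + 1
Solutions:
 h(x) = C1 + 4*x^3/3 - 2*x^2 - x - sin(4*x)/4


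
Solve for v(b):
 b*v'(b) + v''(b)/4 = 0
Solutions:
 v(b) = C1 + C2*erf(sqrt(2)*b)


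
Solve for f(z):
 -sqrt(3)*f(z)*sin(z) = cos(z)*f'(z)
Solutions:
 f(z) = C1*cos(z)^(sqrt(3))


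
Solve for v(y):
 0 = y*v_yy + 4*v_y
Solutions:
 v(y) = C1 + C2/y^3


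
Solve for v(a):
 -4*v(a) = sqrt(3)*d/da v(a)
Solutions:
 v(a) = C1*exp(-4*sqrt(3)*a/3)


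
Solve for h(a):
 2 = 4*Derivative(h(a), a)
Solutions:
 h(a) = C1 + a/2


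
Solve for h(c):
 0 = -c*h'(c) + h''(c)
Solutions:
 h(c) = C1 + C2*erfi(sqrt(2)*c/2)


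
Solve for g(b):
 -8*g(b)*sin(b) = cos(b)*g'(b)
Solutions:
 g(b) = C1*cos(b)^8


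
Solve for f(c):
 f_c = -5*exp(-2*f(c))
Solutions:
 f(c) = log(-sqrt(C1 - 10*c))
 f(c) = log(C1 - 10*c)/2


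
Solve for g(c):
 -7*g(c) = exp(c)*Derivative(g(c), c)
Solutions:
 g(c) = C1*exp(7*exp(-c))


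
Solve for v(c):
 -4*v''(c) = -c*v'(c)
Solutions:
 v(c) = C1 + C2*erfi(sqrt(2)*c/4)


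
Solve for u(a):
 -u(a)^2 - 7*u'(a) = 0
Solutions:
 u(a) = 7/(C1 + a)


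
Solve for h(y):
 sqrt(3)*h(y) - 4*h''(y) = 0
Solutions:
 h(y) = C1*exp(-3^(1/4)*y/2) + C2*exp(3^(1/4)*y/2)


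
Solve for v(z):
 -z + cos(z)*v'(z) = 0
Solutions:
 v(z) = C1 + Integral(z/cos(z), z)


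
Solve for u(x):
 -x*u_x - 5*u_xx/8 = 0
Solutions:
 u(x) = C1 + C2*erf(2*sqrt(5)*x/5)


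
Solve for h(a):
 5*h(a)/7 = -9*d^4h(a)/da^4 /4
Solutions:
 h(a) = (C1*sin(sqrt(3)*5^(1/4)*7^(3/4)*a/21) + C2*cos(sqrt(3)*5^(1/4)*7^(3/4)*a/21))*exp(-sqrt(3)*5^(1/4)*7^(3/4)*a/21) + (C3*sin(sqrt(3)*5^(1/4)*7^(3/4)*a/21) + C4*cos(sqrt(3)*5^(1/4)*7^(3/4)*a/21))*exp(sqrt(3)*5^(1/4)*7^(3/4)*a/21)


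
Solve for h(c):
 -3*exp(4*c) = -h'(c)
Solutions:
 h(c) = C1 + 3*exp(4*c)/4


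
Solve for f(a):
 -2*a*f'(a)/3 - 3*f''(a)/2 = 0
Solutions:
 f(a) = C1 + C2*erf(sqrt(2)*a/3)


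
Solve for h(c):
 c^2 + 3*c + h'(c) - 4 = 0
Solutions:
 h(c) = C1 - c^3/3 - 3*c^2/2 + 4*c


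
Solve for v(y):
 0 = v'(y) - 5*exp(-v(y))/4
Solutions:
 v(y) = log(C1 + 5*y/4)


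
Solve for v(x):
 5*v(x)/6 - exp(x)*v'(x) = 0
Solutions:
 v(x) = C1*exp(-5*exp(-x)/6)


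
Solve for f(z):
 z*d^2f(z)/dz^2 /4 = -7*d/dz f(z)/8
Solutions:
 f(z) = C1 + C2/z^(5/2)


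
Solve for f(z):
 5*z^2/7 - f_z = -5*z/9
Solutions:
 f(z) = C1 + 5*z^3/21 + 5*z^2/18


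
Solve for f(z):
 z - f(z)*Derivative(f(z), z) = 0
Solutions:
 f(z) = -sqrt(C1 + z^2)
 f(z) = sqrt(C1 + z^2)


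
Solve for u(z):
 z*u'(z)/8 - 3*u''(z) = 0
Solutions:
 u(z) = C1 + C2*erfi(sqrt(3)*z/12)


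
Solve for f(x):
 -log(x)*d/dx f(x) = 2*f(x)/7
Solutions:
 f(x) = C1*exp(-2*li(x)/7)


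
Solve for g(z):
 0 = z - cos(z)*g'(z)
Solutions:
 g(z) = C1 + Integral(z/cos(z), z)


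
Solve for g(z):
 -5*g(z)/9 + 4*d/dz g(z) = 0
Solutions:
 g(z) = C1*exp(5*z/36)


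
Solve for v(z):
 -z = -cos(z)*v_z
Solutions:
 v(z) = C1 + Integral(z/cos(z), z)


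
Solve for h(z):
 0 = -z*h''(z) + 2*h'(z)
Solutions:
 h(z) = C1 + C2*z^3


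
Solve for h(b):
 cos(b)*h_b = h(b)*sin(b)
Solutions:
 h(b) = C1/cos(b)


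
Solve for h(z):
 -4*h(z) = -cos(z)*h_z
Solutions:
 h(z) = C1*(sin(z)^2 + 2*sin(z) + 1)/(sin(z)^2 - 2*sin(z) + 1)


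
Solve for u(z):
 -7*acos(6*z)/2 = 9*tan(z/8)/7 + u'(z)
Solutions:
 u(z) = C1 - 7*z*acos(6*z)/2 + 7*sqrt(1 - 36*z^2)/12 + 72*log(cos(z/8))/7


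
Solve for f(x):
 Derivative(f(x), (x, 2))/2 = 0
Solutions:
 f(x) = C1 + C2*x


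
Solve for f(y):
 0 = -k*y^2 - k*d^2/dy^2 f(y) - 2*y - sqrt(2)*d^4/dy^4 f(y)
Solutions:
 f(y) = C1 + C2*y + C3*exp(-2^(3/4)*y*sqrt(-k)/2) + C4*exp(2^(3/4)*y*sqrt(-k)/2) - y^4/12 - y^3/(3*k) + sqrt(2)*y^2/k


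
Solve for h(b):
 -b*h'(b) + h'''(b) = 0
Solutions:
 h(b) = C1 + Integral(C2*airyai(b) + C3*airybi(b), b)


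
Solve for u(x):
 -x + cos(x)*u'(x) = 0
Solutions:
 u(x) = C1 + Integral(x/cos(x), x)


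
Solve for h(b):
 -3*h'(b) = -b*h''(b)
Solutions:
 h(b) = C1 + C2*b^4


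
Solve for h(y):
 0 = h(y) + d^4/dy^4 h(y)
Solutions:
 h(y) = (C1*sin(sqrt(2)*y/2) + C2*cos(sqrt(2)*y/2))*exp(-sqrt(2)*y/2) + (C3*sin(sqrt(2)*y/2) + C4*cos(sqrt(2)*y/2))*exp(sqrt(2)*y/2)


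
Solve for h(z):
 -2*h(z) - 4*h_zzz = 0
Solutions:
 h(z) = C3*exp(-2^(2/3)*z/2) + (C1*sin(2^(2/3)*sqrt(3)*z/4) + C2*cos(2^(2/3)*sqrt(3)*z/4))*exp(2^(2/3)*z/4)


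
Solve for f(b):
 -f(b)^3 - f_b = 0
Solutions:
 f(b) = -sqrt(2)*sqrt(-1/(C1 - b))/2
 f(b) = sqrt(2)*sqrt(-1/(C1 - b))/2


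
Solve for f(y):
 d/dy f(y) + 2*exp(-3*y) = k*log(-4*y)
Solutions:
 f(y) = C1 + k*y*log(-y) + k*y*(-1 + 2*log(2)) + 2*exp(-3*y)/3


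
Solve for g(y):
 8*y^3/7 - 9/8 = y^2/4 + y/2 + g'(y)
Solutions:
 g(y) = C1 + 2*y^4/7 - y^3/12 - y^2/4 - 9*y/8


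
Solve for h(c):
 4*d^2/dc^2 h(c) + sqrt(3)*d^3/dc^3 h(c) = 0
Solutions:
 h(c) = C1 + C2*c + C3*exp(-4*sqrt(3)*c/3)


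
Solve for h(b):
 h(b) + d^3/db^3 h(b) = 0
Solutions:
 h(b) = C3*exp(-b) + (C1*sin(sqrt(3)*b/2) + C2*cos(sqrt(3)*b/2))*exp(b/2)


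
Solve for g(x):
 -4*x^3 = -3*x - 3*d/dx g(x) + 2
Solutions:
 g(x) = C1 + x^4/3 - x^2/2 + 2*x/3


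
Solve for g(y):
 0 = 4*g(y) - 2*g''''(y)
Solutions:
 g(y) = C1*exp(-2^(1/4)*y) + C2*exp(2^(1/4)*y) + C3*sin(2^(1/4)*y) + C4*cos(2^(1/4)*y)


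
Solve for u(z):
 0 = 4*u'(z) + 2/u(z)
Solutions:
 u(z) = -sqrt(C1 - z)
 u(z) = sqrt(C1 - z)


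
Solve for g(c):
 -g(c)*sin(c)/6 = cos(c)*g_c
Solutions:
 g(c) = C1*cos(c)^(1/6)


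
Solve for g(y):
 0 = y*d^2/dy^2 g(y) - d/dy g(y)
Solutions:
 g(y) = C1 + C2*y^2


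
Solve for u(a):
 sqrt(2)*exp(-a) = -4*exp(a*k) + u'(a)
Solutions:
 u(a) = C1 - sqrt(2)*exp(-a) + 4*exp(a*k)/k


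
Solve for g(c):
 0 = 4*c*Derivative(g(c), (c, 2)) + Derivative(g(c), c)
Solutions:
 g(c) = C1 + C2*c^(3/4)


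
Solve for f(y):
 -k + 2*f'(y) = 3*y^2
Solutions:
 f(y) = C1 + k*y/2 + y^3/2


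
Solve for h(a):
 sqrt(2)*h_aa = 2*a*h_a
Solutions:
 h(a) = C1 + C2*erfi(2^(3/4)*a/2)


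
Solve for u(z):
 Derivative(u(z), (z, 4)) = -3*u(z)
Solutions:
 u(z) = (C1*sin(sqrt(2)*3^(1/4)*z/2) + C2*cos(sqrt(2)*3^(1/4)*z/2))*exp(-sqrt(2)*3^(1/4)*z/2) + (C3*sin(sqrt(2)*3^(1/4)*z/2) + C4*cos(sqrt(2)*3^(1/4)*z/2))*exp(sqrt(2)*3^(1/4)*z/2)


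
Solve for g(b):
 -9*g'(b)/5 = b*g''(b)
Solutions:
 g(b) = C1 + C2/b^(4/5)


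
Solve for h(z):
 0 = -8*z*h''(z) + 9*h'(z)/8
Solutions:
 h(z) = C1 + C2*z^(73/64)


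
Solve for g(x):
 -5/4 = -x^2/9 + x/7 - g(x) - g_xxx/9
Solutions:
 g(x) = C3*exp(-3^(2/3)*x) - x^2/9 + x/7 + (C1*sin(3*3^(1/6)*x/2) + C2*cos(3*3^(1/6)*x/2))*exp(3^(2/3)*x/2) + 5/4


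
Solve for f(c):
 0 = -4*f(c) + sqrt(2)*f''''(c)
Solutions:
 f(c) = C1*exp(-2^(3/8)*c) + C2*exp(2^(3/8)*c) + C3*sin(2^(3/8)*c) + C4*cos(2^(3/8)*c)


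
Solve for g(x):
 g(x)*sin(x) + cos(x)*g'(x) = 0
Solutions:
 g(x) = C1*cos(x)


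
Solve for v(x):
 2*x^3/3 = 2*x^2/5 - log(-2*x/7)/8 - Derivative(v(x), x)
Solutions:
 v(x) = C1 - x^4/6 + 2*x^3/15 - x*log(-x)/8 + x*(-log(2) + 1 + log(7))/8


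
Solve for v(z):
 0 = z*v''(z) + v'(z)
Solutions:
 v(z) = C1 + C2*log(z)


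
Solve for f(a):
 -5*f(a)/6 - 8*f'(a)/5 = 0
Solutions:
 f(a) = C1*exp(-25*a/48)


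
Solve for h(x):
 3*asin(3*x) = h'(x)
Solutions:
 h(x) = C1 + 3*x*asin(3*x) + sqrt(1 - 9*x^2)


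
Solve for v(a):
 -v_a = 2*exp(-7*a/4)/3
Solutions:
 v(a) = C1 + 8*exp(-7*a/4)/21


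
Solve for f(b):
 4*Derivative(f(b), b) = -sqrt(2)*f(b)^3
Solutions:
 f(b) = -sqrt(2)*sqrt(-1/(C1 - sqrt(2)*b))
 f(b) = sqrt(2)*sqrt(-1/(C1 - sqrt(2)*b))


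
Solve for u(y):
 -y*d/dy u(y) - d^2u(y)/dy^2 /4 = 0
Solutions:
 u(y) = C1 + C2*erf(sqrt(2)*y)


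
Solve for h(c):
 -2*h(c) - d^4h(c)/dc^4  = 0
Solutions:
 h(c) = (C1*sin(2^(3/4)*c/2) + C2*cos(2^(3/4)*c/2))*exp(-2^(3/4)*c/2) + (C3*sin(2^(3/4)*c/2) + C4*cos(2^(3/4)*c/2))*exp(2^(3/4)*c/2)


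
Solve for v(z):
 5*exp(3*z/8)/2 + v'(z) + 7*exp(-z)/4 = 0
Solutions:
 v(z) = C1 - 20*exp(3*z/8)/3 + 7*exp(-z)/4


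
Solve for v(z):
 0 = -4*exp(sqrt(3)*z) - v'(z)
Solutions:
 v(z) = C1 - 4*sqrt(3)*exp(sqrt(3)*z)/3


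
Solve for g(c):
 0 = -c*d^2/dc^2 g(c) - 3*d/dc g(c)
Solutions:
 g(c) = C1 + C2/c^2


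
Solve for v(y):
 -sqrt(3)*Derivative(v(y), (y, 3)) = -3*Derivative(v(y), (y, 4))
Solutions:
 v(y) = C1 + C2*y + C3*y^2 + C4*exp(sqrt(3)*y/3)


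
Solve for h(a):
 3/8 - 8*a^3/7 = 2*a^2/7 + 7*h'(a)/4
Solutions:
 h(a) = C1 - 8*a^4/49 - 8*a^3/147 + 3*a/14


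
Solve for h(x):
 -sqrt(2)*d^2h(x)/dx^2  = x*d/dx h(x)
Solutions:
 h(x) = C1 + C2*erf(2^(1/4)*x/2)


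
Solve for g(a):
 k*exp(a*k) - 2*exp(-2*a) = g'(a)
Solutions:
 g(a) = C1 + exp(a*k) + exp(-2*a)


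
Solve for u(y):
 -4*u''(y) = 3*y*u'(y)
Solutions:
 u(y) = C1 + C2*erf(sqrt(6)*y/4)


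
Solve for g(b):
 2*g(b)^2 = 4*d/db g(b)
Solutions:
 g(b) = -2/(C1 + b)


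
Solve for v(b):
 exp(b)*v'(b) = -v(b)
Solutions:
 v(b) = C1*exp(exp(-b))


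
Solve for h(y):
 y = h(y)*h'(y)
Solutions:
 h(y) = -sqrt(C1 + y^2)
 h(y) = sqrt(C1 + y^2)


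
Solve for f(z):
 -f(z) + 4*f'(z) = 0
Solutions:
 f(z) = C1*exp(z/4)


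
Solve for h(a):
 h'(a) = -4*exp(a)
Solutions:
 h(a) = C1 - 4*exp(a)


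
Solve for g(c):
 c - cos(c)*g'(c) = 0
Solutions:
 g(c) = C1 + Integral(c/cos(c), c)


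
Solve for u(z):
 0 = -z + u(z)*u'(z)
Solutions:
 u(z) = -sqrt(C1 + z^2)
 u(z) = sqrt(C1 + z^2)


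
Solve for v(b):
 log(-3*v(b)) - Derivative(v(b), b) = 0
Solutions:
 -Integral(1/(log(-_y) + log(3)), (_y, v(b))) = C1 - b


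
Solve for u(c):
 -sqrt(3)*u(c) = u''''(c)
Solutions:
 u(c) = (C1*sin(sqrt(2)*3^(1/8)*c/2) + C2*cos(sqrt(2)*3^(1/8)*c/2))*exp(-sqrt(2)*3^(1/8)*c/2) + (C3*sin(sqrt(2)*3^(1/8)*c/2) + C4*cos(sqrt(2)*3^(1/8)*c/2))*exp(sqrt(2)*3^(1/8)*c/2)


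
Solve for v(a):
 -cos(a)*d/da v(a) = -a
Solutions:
 v(a) = C1 + Integral(a/cos(a), a)


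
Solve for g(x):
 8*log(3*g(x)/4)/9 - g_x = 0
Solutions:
 9*Integral(1/(-log(_y) - log(3) + 2*log(2)), (_y, g(x)))/8 = C1 - x


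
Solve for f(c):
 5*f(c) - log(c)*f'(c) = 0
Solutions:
 f(c) = C1*exp(5*li(c))


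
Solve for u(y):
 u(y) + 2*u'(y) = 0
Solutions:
 u(y) = C1*exp(-y/2)


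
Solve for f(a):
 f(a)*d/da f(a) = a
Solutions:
 f(a) = -sqrt(C1 + a^2)
 f(a) = sqrt(C1 + a^2)


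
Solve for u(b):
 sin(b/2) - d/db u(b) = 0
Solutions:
 u(b) = C1 - 2*cos(b/2)


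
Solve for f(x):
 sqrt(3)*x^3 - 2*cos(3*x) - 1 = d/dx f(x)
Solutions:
 f(x) = C1 + sqrt(3)*x^4/4 - x - 2*sin(3*x)/3


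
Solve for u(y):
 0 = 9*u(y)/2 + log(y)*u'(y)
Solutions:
 u(y) = C1*exp(-9*li(y)/2)


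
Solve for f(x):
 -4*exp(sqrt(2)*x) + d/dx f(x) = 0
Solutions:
 f(x) = C1 + 2*sqrt(2)*exp(sqrt(2)*x)


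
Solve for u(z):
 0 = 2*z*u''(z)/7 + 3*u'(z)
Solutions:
 u(z) = C1 + C2/z^(19/2)


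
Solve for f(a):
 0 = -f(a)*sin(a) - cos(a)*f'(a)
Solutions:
 f(a) = C1*cos(a)


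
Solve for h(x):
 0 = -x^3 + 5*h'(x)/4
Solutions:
 h(x) = C1 + x^4/5


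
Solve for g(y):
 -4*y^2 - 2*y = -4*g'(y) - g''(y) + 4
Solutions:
 g(y) = C1 + C2*exp(-4*y) + y^3/3 + y


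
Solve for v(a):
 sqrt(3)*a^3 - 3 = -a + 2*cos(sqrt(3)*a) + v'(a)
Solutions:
 v(a) = C1 + sqrt(3)*a^4/4 + a^2/2 - 3*a - 2*sqrt(3)*sin(sqrt(3)*a)/3


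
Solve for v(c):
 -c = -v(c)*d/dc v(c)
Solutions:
 v(c) = -sqrt(C1 + c^2)
 v(c) = sqrt(C1 + c^2)


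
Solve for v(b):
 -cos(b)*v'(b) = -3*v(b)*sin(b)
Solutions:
 v(b) = C1/cos(b)^3


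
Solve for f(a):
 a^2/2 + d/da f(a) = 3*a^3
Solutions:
 f(a) = C1 + 3*a^4/4 - a^3/6


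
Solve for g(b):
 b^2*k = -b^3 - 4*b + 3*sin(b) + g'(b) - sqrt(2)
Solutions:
 g(b) = C1 + b^4/4 + b^3*k/3 + 2*b^2 + sqrt(2)*b + 3*cos(b)


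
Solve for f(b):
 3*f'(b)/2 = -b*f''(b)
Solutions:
 f(b) = C1 + C2/sqrt(b)


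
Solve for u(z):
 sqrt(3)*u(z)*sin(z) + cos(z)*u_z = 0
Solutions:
 u(z) = C1*cos(z)^(sqrt(3))


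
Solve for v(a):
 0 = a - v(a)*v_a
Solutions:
 v(a) = -sqrt(C1 + a^2)
 v(a) = sqrt(C1 + a^2)


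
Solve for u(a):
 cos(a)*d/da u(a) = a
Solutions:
 u(a) = C1 + Integral(a/cos(a), a)


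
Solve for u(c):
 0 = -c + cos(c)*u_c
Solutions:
 u(c) = C1 + Integral(c/cos(c), c)


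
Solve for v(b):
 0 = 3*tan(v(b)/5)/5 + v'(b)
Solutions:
 v(b) = -5*asin(C1*exp(-3*b/25)) + 5*pi
 v(b) = 5*asin(C1*exp(-3*b/25))


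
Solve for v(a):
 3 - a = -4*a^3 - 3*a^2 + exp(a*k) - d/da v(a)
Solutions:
 v(a) = C1 - a^4 - a^3 + a^2/2 - 3*a + exp(a*k)/k


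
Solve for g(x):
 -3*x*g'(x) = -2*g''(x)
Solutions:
 g(x) = C1 + C2*erfi(sqrt(3)*x/2)


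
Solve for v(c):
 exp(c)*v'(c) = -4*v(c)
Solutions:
 v(c) = C1*exp(4*exp(-c))


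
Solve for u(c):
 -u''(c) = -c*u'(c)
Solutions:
 u(c) = C1 + C2*erfi(sqrt(2)*c/2)


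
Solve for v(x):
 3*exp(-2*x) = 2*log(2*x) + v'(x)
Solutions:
 v(x) = C1 - 2*x*log(x) + 2*x*(1 - log(2)) - 3*exp(-2*x)/2


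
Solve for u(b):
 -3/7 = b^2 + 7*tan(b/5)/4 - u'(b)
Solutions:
 u(b) = C1 + b^3/3 + 3*b/7 - 35*log(cos(b/5))/4


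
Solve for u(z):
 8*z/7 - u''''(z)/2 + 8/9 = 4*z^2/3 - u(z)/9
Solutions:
 u(z) = C1*exp(-2^(1/4)*sqrt(3)*z/3) + C2*exp(2^(1/4)*sqrt(3)*z/3) + C3*sin(2^(1/4)*sqrt(3)*z/3) + C4*cos(2^(1/4)*sqrt(3)*z/3) + 12*z^2 - 72*z/7 - 8


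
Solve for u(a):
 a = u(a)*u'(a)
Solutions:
 u(a) = -sqrt(C1 + a^2)
 u(a) = sqrt(C1 + a^2)


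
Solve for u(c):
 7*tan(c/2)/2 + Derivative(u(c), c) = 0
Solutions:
 u(c) = C1 + 7*log(cos(c/2))


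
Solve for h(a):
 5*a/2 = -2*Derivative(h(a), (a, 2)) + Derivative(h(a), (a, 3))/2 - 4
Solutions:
 h(a) = C1 + C2*a + C3*exp(4*a) - 5*a^3/24 - 37*a^2/32


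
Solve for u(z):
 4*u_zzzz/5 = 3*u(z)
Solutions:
 u(z) = C1*exp(-15^(1/4)*sqrt(2)*z/2) + C2*exp(15^(1/4)*sqrt(2)*z/2) + C3*sin(15^(1/4)*sqrt(2)*z/2) + C4*cos(15^(1/4)*sqrt(2)*z/2)


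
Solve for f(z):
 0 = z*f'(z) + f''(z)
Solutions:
 f(z) = C1 + C2*erf(sqrt(2)*z/2)


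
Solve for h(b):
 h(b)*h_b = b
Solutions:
 h(b) = -sqrt(C1 + b^2)
 h(b) = sqrt(C1 + b^2)


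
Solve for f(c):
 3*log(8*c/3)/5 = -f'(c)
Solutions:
 f(c) = C1 - 3*c*log(c)/5 - 9*c*log(2)/5 + 3*c/5 + 3*c*log(3)/5


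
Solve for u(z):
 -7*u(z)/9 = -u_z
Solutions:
 u(z) = C1*exp(7*z/9)


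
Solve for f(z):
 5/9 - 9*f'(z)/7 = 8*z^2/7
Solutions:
 f(z) = C1 - 8*z^3/27 + 35*z/81
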